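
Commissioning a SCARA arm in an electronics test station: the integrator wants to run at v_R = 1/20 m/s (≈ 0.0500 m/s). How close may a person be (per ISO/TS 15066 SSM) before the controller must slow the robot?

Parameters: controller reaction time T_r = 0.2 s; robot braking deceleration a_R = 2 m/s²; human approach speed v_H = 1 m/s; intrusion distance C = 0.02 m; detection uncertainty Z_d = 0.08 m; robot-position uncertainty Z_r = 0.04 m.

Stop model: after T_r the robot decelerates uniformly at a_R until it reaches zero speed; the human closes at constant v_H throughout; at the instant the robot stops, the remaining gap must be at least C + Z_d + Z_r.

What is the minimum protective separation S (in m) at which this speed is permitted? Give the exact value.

S_min = 601/1600 m = 0.3756 m

stop time T_s = (1/20)/2 = 0.0250 s
robot in T_r: 0.0500·0.2000 = 0.0100 m
robot under decel: 0.0500²/(2·2.0000) = 0.0006 m
human over T_r+T_s: 1.0000·(0.2000+0.0250) = 0.2250 m
C+Z_d+Z_r = 0.0200+0.0800+0.0400 = 0.1400 m
S_min ≈ 0.0100+0.0006+0.2250+0.1400  ⇒  S_min = 601/1600 m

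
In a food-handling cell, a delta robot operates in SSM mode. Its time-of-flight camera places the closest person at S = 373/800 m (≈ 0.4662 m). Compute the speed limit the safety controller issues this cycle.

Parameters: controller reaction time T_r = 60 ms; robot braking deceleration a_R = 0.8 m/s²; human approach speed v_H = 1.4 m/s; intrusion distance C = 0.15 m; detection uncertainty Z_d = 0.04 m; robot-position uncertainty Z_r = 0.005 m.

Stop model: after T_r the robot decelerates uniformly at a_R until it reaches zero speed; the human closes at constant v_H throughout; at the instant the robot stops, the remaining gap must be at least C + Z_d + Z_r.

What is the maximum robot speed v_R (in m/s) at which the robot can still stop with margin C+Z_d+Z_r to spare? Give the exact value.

collect terms ⇒ (5/8)·v_R² + (181/100)·v_R + (-749/4000) = 0
  disc = (181/100)² − 4·(5/8)·(-749/4000) = 149769/40000 ; √disc = 387/200
  v_R = (−(181/100) + 387/200) / (2·(5/8)) = 1/10 m/s
check:
stop time T_s = (1/10)/(4/5) = 0.1250 s
robot in T_r: 0.1000·0.0600 = 0.0060 m
robot covers 0.1000·0.1250 − ½·0.8000·0.1250² = 0.0063 m while stopping
human closes 1.4000·0.1850 = 0.2590 m
C+Z_d+Z_r = 0.1500+0.0400+0.0050 = 0.1950 m
sum ≈ 0.0060+0.0063+0.2590+0.1950 ≈ 0.4662 m = S ✓

v_R_max = 1/10 m/s = 0.1000 m/s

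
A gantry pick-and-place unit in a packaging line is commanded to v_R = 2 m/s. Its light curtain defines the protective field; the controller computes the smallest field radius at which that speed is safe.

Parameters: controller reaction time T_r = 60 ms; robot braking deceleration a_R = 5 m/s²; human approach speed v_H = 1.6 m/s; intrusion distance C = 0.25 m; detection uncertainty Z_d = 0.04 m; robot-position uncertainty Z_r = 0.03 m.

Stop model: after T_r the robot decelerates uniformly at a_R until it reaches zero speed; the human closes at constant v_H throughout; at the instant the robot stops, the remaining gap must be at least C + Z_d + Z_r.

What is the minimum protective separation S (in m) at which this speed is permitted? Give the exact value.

S_min = 197/125 m = 1.5760 m

T_s = v_R/a_R = 2/5 = 0.4000 s
robot covers v_R·T_r = 2.0000·0.0600 = 0.1200 m before braking
robot covers 2.0000·0.4000 − ½·5.0000·0.4000² = 0.4000 m while stopping
human closes 1.6000·0.4600 = 0.7360 m
residual clearance needed = 0.2500+0.0400+0.0300 = 0.3200 m
S_min ≈ 0.1200+0.4000+0.7360+0.3200  ⇒  S_min = 197/125 m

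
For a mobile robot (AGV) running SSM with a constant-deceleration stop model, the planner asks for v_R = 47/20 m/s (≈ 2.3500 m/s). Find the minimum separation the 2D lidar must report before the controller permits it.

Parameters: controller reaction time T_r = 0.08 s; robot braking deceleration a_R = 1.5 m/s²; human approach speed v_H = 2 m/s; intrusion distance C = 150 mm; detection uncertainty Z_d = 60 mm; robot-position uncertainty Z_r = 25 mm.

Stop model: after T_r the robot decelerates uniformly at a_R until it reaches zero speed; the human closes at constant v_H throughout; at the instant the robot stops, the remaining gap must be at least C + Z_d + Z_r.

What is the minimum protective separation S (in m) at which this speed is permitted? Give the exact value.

S_min = 33343/6000 m = 5.5572 m

stop time T_s = (47/20)/(3/2) = 1.5667 s
robot covers v_R·T_r = 2.3500·0.0800 = 0.1880 m before braking
braking distance = 2.3500²/(2·1.5000) = 1.8408 m
human closes 2.0000·1.6467 = 3.2933 m
residual clearance needed = 0.1500+0.0600+0.0250 = 0.2350 m
S_min ≈ 0.1880+1.8408+3.2933+0.2350  ⇒  S_min = 33343/6000 m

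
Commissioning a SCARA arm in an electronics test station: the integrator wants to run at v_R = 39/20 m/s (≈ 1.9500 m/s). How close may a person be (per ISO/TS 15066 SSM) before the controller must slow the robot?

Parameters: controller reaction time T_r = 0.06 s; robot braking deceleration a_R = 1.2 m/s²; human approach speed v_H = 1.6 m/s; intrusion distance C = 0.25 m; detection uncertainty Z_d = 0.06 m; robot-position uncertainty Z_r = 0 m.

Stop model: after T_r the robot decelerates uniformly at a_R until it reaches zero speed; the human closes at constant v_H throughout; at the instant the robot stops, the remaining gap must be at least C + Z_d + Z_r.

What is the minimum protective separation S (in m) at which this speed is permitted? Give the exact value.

stop time T_s = (39/20)/(6/5) = 1.6250 s
robot covers v_R·T_r = 1.9500·0.0600 = 0.1170 m before braking
robot under decel: 1.9500²/(2·1.2000) = 1.5844 m
human closes 1.6000·1.6850 = 2.6960 m
C+Z_d+Z_r = 0.2500+0.0600+0.0000 = 0.3100 m
S_min ≈ 0.1170+1.5844+2.6960+0.3100  ⇒  S_min = 37659/8000 m

S_min = 37659/8000 m = 4.7074 m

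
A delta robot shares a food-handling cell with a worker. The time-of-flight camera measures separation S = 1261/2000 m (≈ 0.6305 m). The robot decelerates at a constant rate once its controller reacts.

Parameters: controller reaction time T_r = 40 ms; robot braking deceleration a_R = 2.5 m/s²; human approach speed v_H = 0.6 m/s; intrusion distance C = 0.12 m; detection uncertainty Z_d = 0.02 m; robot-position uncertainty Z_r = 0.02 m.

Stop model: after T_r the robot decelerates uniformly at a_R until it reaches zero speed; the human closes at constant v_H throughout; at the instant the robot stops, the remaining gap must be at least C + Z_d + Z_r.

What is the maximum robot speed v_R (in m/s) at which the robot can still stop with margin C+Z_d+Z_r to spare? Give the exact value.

v_R_max = 19/20 m/s = 0.9500 m/s

collect terms ⇒ (1/5)·v_R² + (7/25)·v_R + (-893/2000) = 0
  disc = (7/25)² − 4·(1/5)·(-893/2000) = 1089/2500 ; √disc = 33/50
  v_R = (−(7/25) + 33/50) / (2·(1/5)) = 19/20 m/s
check:
T_s = v_R/a_R = (19/20)/(5/2) = 0.3800 s
robot in T_r: 0.9500·0.0400 = 0.0380 m
robot under decel: 0.9500²/(2·2.5000) = 0.1805 m
human closes 0.6000·0.4200 = 0.2520 m
residual clearance needed = 0.1200+0.0200+0.0200 = 0.1600 m
sum ≈ 0.0380+0.1805+0.2520+0.1600 ≈ 0.6305 m = S ✓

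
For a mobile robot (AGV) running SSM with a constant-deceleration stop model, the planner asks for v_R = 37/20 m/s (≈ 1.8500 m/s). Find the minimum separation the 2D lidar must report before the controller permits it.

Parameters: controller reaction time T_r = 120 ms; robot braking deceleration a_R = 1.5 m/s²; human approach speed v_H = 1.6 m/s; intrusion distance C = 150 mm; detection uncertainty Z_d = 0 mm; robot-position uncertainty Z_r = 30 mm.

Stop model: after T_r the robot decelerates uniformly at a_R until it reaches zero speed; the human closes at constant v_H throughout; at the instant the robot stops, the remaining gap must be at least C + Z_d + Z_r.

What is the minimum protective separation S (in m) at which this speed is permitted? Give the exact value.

braking lasts T_s = (37/20)/(3/2) = 1.2333 s
reaction-phase robot travel = 1.8500·0.1200 = 0.2220 m
robot under decel: 1.8500²/(2·1.5000) = 1.1408 m
human over T_r+T_s: 1.6000·(0.1200+1.2333) = 2.1653 m
margins: 0.1500+0.0000+0.0300 = 0.1800 m
S_min ≈ 0.2220+1.1408+2.1653+0.1800  ⇒  S_min = 22249/6000 m

S_min = 22249/6000 m = 3.7082 m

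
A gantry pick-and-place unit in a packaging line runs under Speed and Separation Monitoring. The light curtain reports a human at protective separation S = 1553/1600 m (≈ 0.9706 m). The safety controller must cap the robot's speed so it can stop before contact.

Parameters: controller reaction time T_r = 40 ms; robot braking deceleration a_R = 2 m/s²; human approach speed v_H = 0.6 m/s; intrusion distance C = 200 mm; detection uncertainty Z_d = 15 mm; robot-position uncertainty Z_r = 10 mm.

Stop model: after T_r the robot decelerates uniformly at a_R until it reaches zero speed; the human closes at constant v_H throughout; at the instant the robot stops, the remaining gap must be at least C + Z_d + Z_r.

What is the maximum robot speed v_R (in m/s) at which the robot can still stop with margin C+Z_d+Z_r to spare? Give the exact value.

v_R_max = 23/20 m/s = 1.1500 m/s

quadratic (1/4)·v² + (17/50)·v + (-5773/8000) = 0
  disc = (17/50)² − 4·(1/4)·(-5773/8000) = 33489/40000 ; √disc = 183/200
  v_R = (−(17/50) + 183/200) / (2·(1/4)) = 23/20 m/s
check:
T_s = v_R/a_R = (23/20)/2 = 0.5750 s
robot covers v_R·T_r = 1.1500·0.0400 = 0.0460 m before braking
robot under decel: 1.1500²/(2·2.0000) = 0.3306 m
human closes 0.6000·0.6150 = 0.3690 m
residual clearance needed = 0.2000+0.0150+0.0100 = 0.2250 m
sum ≈ 0.0460+0.3306+0.3690+0.2250 ≈ 0.9706 m = S ✓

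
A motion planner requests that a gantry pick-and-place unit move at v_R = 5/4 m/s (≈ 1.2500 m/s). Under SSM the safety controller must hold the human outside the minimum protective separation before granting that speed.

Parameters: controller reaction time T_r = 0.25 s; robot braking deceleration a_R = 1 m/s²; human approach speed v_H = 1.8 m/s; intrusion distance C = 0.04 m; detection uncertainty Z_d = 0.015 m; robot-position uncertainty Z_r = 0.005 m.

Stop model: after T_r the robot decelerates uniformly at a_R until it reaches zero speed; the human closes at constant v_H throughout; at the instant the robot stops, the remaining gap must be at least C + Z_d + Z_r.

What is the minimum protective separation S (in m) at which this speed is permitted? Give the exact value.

T_s = v_R/a_R = (5/4)/1 = 1.2500 s
reaction-phase robot travel = 1.2500·0.2500 = 0.3125 m
robot under decel: 1.2500²/(2·1.0000) = 0.7812 m
human over T_r+T_s: 1.8000·(0.2500+1.2500) = 2.7000 m
margins: 0.0400+0.0150+0.0050 = 0.0600 m
S_min ≈ 0.3125+0.7812+2.7000+0.0600  ⇒  S_min = 3083/800 m

S_min = 3083/800 m = 3.8537 m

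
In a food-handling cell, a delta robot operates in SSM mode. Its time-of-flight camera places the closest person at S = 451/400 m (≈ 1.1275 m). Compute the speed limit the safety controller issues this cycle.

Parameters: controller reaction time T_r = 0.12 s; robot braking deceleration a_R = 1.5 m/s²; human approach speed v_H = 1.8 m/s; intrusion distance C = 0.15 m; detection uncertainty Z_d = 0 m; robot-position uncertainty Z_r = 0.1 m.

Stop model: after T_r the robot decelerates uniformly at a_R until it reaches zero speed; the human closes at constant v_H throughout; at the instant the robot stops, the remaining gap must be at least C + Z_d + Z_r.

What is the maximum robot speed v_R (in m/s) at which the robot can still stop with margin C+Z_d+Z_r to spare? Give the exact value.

v_R_max = 9/20 m/s = 0.4500 m/s

quadratic (1/3)·v² + (33/25)·v + (-1323/2000) = 0
  disc = (33/25)² − 4·(1/3)·(-1323/2000) = 6561/2500 ; √disc = 81/50
  v_R = (−(33/25) + 81/50) / (2·(1/3)) = 9/20 m/s
check:
T_s = v_R/a_R = (9/20)/(3/2) = 0.3000 s
reaction-phase robot travel = 0.4500·0.1200 = 0.0540 m
robot under decel: 0.4500²/(2·1.5000) = 0.0675 m
human over T_r+T_s: 1.8000·(0.1200+0.3000) = 0.7560 m
margins: 0.1500+0.0000+0.1000 = 0.2500 m
sum ≈ 0.0540+0.0675+0.7560+0.2500 ≈ 1.1275 m = S ✓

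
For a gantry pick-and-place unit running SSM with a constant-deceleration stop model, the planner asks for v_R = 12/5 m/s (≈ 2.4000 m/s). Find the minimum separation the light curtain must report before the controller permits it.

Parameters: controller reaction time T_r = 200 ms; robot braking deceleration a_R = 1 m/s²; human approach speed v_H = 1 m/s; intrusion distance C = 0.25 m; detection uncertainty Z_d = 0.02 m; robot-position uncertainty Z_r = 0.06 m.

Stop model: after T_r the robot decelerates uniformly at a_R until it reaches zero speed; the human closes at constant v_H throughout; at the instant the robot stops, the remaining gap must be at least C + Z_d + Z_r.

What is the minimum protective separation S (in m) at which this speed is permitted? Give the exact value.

S_min = 629/100 m = 6.2900 m

T_s = v_R/a_R = (12/5)/1 = 2.4000 s
reaction-phase robot travel = 2.4000·0.2000 = 0.4800 m
robot covers 2.4000·2.4000 − ½·1.0000·2.4000² = 2.8800 m while stopping
human closes 1.0000·2.6000 = 2.6000 m
margins: 0.2500+0.0200+0.0600 = 0.3300 m
S_min ≈ 0.4800+2.8800+2.6000+0.3300  ⇒  S_min = 629/100 m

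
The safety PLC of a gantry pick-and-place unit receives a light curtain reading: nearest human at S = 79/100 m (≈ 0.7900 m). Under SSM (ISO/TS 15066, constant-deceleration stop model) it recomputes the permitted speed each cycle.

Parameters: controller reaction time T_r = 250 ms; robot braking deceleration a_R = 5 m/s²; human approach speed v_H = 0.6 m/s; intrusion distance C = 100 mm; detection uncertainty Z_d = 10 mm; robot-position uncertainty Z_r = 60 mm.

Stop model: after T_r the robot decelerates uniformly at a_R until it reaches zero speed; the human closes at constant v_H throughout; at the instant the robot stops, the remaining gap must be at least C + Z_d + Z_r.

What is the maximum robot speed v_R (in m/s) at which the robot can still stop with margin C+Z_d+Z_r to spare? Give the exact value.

v_R_max = 1 m/s = 1.0000 m/s

quadratic (1/10)·v² + (37/100)·v + (-47/100) = 0
  disc = (37/100)² − 4·(1/10)·(-47/100) = 3249/10000 ; √disc = 57/100
  v_R = (−(37/100) + 57/100) / (2·(1/10)) = 1 m/s
check:
T_s = v_R/a_R = 1/5 = 0.2000 s
robot in T_r: 1.0000·0.2500 = 0.2500 m
robot covers 1.0000·0.2000 − ½·5.0000·0.2000² = 0.1000 m while stopping
human closes 0.6000·0.4500 = 0.2700 m
residual clearance needed = 0.1000+0.0100+0.0600 = 0.1700 m
sum ≈ 0.2500+0.1000+0.2700+0.1700 ≈ 0.7900 m = S ✓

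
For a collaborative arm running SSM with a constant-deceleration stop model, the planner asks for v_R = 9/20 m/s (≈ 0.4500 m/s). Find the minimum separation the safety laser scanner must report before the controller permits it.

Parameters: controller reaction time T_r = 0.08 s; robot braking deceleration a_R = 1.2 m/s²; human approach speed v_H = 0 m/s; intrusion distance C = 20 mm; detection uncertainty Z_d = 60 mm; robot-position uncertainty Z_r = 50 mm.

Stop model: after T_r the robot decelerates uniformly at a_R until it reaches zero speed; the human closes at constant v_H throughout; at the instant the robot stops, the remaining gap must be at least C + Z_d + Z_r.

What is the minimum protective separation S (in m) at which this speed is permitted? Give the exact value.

T_s = v_R/a_R = (9/20)/(6/5) = 0.3750 s
robot in T_r: 0.4500·0.0800 = 0.0360 m
braking distance = 0.4500²/(2·1.2000) = 0.0844 m
human over T_r+T_s: 0.0000·(0.0800+0.3750) = 0.0000 m
C+Z_d+Z_r = 0.0200+0.0600+0.0500 = 0.1300 m
S_min ≈ 0.0360+0.0844+0.0000+0.1300  ⇒  S_min = 2003/8000 m

S_min = 2003/8000 m = 0.2504 m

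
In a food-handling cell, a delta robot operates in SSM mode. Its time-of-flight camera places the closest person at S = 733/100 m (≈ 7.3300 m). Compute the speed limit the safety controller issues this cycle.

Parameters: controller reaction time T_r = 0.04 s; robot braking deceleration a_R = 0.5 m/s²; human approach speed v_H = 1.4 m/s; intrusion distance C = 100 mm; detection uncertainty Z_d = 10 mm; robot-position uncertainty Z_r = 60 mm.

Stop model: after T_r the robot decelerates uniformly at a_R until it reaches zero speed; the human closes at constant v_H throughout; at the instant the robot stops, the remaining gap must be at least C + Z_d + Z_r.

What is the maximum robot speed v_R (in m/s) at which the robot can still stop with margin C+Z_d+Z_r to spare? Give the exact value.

quadratic (1)·v² + (71/25)·v + (-888/125) = 0
  disc = (71/25)² − 4·(1)·(-888/125) = 22801/625 ; √disc = 151/25
  v_R = (−(71/25) + 151/25) / (2·(1)) = 8/5 m/s
check:
braking lasts T_s = (8/5)/(1/2) = 3.2000 s
robot covers v_R·T_r = 1.6000·0.0400 = 0.0640 m before braking
braking distance = 1.6000²/(2·0.5000) = 2.5600 m
person approaches 1.4000·(0.0400+3.2000) = 4.5360 m
residual clearance needed = 0.1000+0.0100+0.0600 = 0.1700 m
sum ≈ 0.0640+2.5600+4.5360+0.1700 ≈ 7.3300 m = S ✓

v_R_max = 8/5 m/s = 1.6000 m/s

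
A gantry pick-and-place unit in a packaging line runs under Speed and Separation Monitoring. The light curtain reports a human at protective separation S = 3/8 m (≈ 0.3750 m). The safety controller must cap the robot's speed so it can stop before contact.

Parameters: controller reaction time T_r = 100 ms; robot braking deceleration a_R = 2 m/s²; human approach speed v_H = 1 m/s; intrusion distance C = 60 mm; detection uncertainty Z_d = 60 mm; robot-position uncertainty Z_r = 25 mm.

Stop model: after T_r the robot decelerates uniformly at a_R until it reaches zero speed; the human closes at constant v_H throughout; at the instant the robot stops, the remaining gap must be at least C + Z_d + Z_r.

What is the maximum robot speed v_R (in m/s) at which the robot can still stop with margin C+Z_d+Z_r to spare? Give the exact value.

quadratic (1/4)·v² + (3/5)·v + (-13/100) = 0
  disc = (3/5)² − 4·(1/4)·(-13/100) = 49/100 ; √disc = 7/10
  v_R = (−(3/5) + 7/10) / (2·(1/4)) = 1/5 m/s
check:
stop time T_s = (1/5)/2 = 0.1000 s
reaction-phase robot travel = 0.2000·0.1000 = 0.0200 m
robot under decel: 0.2000²/(2·2.0000) = 0.0100 m
person approaches 1.0000·(0.1000+0.1000) = 0.2000 m
margins: 0.0600+0.0600+0.0250 = 0.1450 m
sum ≈ 0.0200+0.0100+0.2000+0.1450 ≈ 0.3750 m = S ✓

v_R_max = 1/5 m/s = 0.2000 m/s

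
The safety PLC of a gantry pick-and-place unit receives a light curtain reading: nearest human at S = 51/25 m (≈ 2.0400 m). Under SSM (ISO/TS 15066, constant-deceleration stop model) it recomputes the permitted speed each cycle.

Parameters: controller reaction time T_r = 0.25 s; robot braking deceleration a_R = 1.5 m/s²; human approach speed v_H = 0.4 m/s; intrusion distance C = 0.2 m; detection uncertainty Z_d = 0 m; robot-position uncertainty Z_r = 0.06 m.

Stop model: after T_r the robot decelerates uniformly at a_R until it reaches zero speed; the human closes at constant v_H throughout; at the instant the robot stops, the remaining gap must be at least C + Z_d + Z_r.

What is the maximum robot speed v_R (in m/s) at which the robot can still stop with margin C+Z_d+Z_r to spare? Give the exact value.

quadratic (1/3)·v² + (31/60)·v + (-42/25) = 0
  disc = (31/60)² − 4·(1/3)·(-42/25) = 361/144 ; √disc = 19/12
  v_R = (−(31/60) + 19/12) / (2·(1/3)) = 8/5 m/s
check:
T_s = v_R/a_R = (8/5)/(3/2) = 1.0667 s
reaction-phase robot travel = 1.6000·0.2500 = 0.4000 m
robot under decel: 1.6000²/(2·1.5000) = 0.8533 m
human closes 0.4000·1.3167 = 0.5267 m
margins: 0.2000+0.0000+0.0600 = 0.2600 m
sum ≈ 0.4000+0.8533+0.5267+0.2600 ≈ 2.0400 m = S ✓

v_R_max = 8/5 m/s = 1.6000 m/s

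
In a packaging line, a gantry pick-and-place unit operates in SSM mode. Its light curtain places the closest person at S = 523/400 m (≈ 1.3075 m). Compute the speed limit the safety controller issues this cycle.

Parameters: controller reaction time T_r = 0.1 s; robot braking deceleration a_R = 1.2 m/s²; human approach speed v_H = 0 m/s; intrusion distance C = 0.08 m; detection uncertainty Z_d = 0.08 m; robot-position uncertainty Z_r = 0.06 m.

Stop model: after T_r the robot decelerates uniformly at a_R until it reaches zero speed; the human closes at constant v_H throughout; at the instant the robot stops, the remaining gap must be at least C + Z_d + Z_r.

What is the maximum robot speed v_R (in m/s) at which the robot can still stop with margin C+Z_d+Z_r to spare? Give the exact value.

collect terms ⇒ (5/12)·v_R² + (1/10)·v_R + (-87/80) = 0
  disc = (1/10)² − 4·(5/12)·(-87/80) = 729/400 ; √disc = 27/20
  v_R = (−(1/10) + 27/20) / (2·(5/12)) = 3/2 m/s
check:
T_s = v_R/a_R = (3/2)/(6/5) = 1.2500 s
robot covers v_R·T_r = 1.5000·0.1000 = 0.1500 m before braking
robot covers 1.5000·1.2500 − ½·1.2000·1.2500² = 0.9375 m while stopping
human closes 0.0000·1.3500 = 0.0000 m
C+Z_d+Z_r = 0.0800+0.0800+0.0600 = 0.2200 m
sum ≈ 0.1500+0.9375+0.0000+0.2200 ≈ 1.3075 m = S ✓

v_R_max = 3/2 m/s = 1.5000 m/s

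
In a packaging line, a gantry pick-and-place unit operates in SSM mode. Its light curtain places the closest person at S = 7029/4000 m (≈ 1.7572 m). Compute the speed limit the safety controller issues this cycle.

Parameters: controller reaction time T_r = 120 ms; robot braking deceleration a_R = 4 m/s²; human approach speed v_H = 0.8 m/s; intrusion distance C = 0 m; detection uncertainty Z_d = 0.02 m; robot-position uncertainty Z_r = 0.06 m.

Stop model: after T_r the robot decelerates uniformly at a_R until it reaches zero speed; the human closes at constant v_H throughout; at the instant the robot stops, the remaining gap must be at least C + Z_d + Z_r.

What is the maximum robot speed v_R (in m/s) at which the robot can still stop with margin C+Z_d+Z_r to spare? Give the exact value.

at the boundary: (1/8)·v² + (8/25)·v + (-253/160) = 0
  disc = (8/25)² − 4·(1/8)·(-253/160) = 35721/40000 ; √disc = 189/200
  v_R = (−(8/25) + 189/200) / (2·(1/8)) = 5/2 m/s
check:
T_s = v_R/a_R = (5/2)/4 = 0.6250 s
reaction-phase robot travel = 2.5000·0.1200 = 0.3000 m
braking distance = 2.5000²/(2·4.0000) = 0.7812 m
human closes 0.8000·0.7450 = 0.5960 m
margins: 0.0000+0.0200+0.0600 = 0.0800 m
sum ≈ 0.3000+0.7812+0.5960+0.0800 ≈ 1.7572 m = S ✓

v_R_max = 5/2 m/s = 2.5000 m/s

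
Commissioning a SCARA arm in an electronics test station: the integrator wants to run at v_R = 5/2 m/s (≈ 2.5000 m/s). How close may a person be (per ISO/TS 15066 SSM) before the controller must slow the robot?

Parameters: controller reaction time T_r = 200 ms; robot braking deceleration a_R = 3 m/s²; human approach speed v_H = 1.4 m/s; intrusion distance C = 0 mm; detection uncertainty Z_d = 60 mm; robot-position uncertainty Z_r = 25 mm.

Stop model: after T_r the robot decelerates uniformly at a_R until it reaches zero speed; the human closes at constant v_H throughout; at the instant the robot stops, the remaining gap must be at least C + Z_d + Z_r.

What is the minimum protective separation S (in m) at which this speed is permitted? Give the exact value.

braking lasts T_s = (5/2)/3 = 0.8333 s
robot covers v_R·T_r = 2.5000·0.2000 = 0.5000 m before braking
robot under decel: 2.5000²/(2·3.0000) = 1.0417 m
human closes 1.4000·1.0333 = 1.4467 m
C+Z_d+Z_r = 0.0000+0.0600+0.0250 = 0.0850 m
S_min ≈ 0.5000+1.0417+1.4467+0.0850  ⇒  S_min = 461/150 m

S_min = 461/150 m = 3.0733 m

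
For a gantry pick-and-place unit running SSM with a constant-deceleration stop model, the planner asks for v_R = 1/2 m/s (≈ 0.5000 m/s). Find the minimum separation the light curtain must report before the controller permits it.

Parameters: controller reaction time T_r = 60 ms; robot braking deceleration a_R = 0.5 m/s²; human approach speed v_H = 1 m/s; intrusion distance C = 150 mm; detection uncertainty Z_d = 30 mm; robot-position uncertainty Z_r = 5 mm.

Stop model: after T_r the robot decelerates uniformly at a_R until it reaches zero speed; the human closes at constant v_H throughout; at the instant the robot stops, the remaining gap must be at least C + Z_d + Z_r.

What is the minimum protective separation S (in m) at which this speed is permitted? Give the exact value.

S_min = 61/40 m = 1.5250 m

stop time T_s = (1/2)/(1/2) = 1.0000 s
robot in T_r: 0.5000·0.0600 = 0.0300 m
braking distance = 0.5000²/(2·0.5000) = 0.2500 m
human closes 1.0000·1.0600 = 1.0600 m
margins: 0.1500+0.0300+0.0050 = 0.1850 m
S_min ≈ 0.0300+0.2500+1.0600+0.1850  ⇒  S_min = 61/40 m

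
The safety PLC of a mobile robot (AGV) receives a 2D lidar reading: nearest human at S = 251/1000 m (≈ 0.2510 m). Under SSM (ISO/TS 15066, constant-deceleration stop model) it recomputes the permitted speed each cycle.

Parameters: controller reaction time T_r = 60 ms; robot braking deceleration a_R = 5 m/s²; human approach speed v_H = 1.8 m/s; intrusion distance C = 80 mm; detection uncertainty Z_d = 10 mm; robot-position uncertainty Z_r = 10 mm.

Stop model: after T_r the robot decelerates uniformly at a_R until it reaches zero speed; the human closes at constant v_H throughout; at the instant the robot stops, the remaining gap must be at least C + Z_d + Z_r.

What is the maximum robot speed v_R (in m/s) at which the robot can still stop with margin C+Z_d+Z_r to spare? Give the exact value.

at the boundary: (1/10)·v² + (21/50)·v + (-43/1000) = 0
  disc = (21/50)² − 4·(1/10)·(-43/1000) = 121/625 ; √disc = 11/25
  v_R = (−(21/50) + 11/25) / (2·(1/10)) = 1/10 m/s
check:
T_s = v_R/a_R = (1/10)/5 = 0.0200 s
reaction-phase robot travel = 0.1000·0.0600 = 0.0060 m
robot covers 0.1000·0.0200 − ½·5.0000·0.0200² = 0.0010 m while stopping
human closes 1.8000·0.0800 = 0.1440 m
C+Z_d+Z_r = 0.0800+0.0100+0.0100 = 0.1000 m
sum ≈ 0.0060+0.0010+0.1440+0.1000 ≈ 0.2510 m = S ✓

v_R_max = 1/10 m/s = 0.1000 m/s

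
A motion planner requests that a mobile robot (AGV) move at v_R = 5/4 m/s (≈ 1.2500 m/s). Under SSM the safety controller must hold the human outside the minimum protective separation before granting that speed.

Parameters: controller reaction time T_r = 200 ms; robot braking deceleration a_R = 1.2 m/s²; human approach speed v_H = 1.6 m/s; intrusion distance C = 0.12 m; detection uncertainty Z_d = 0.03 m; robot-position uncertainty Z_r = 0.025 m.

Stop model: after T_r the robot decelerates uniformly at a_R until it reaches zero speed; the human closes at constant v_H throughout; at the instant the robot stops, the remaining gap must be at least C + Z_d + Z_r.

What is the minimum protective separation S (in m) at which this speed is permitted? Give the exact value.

S_min = 14701/4800 m = 3.0627 m

T_s = v_R/a_R = (5/4)/(6/5) = 1.0417 s
robot covers v_R·T_r = 1.2500·0.2000 = 0.2500 m before braking
braking distance = 1.2500²/(2·1.2000) = 0.6510 m
human closes 1.6000·1.2417 = 1.9867 m
residual clearance needed = 0.1200+0.0300+0.0250 = 0.1750 m
S_min ≈ 0.2500+0.6510+1.9867+0.1750  ⇒  S_min = 14701/4800 m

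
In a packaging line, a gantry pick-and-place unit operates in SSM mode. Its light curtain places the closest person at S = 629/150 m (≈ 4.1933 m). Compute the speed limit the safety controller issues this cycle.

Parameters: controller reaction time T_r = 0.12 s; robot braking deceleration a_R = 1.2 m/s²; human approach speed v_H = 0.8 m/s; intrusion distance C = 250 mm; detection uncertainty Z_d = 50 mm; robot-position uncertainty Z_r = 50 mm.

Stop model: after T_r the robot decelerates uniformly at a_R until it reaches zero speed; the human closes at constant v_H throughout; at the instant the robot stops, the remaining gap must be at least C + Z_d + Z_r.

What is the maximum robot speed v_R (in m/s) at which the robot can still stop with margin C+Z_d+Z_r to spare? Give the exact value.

v_R_max = 11/5 m/s = 2.2000 m/s

collect terms ⇒ (5/12)·v_R² + (59/75)·v_R + (-5621/1500) = 0
  disc = (59/75)² − 4·(5/12)·(-5621/1500) = 17161/2500 ; √disc = 131/50
  v_R = (−(59/75) + 131/50) / (2·(5/12)) = 11/5 m/s
check:
T_s = v_R/a_R = (11/5)/(6/5) = 1.8333 s
reaction-phase robot travel = 2.2000·0.1200 = 0.2640 m
braking distance = 2.2000²/(2·1.2000) = 2.0167 m
person approaches 0.8000·(0.1200+1.8333) = 1.5627 m
residual clearance needed = 0.2500+0.0500+0.0500 = 0.3500 m
sum ≈ 0.2640+2.0167+1.5627+0.3500 ≈ 4.1933 m = S ✓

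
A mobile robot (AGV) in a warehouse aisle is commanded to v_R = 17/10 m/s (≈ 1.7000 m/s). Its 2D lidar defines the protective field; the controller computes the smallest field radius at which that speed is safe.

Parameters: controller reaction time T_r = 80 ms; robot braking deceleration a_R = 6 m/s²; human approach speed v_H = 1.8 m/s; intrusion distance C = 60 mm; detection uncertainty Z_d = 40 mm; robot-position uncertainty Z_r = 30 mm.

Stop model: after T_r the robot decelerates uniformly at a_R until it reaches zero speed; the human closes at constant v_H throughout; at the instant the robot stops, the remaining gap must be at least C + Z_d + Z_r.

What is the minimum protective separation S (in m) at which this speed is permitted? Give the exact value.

S_min = 1393/1200 m = 1.1608 m

stop time T_s = (17/10)/6 = 0.2833 s
robot covers v_R·T_r = 1.7000·0.0800 = 0.1360 m before braking
robot covers 1.7000·0.2833 − ½·6.0000·0.2833² = 0.2408 m while stopping
person approaches 1.8000·(0.0800+0.2833) = 0.6540 m
margins: 0.0600+0.0400+0.0300 = 0.1300 m
S_min ≈ 0.1360+0.2408+0.6540+0.1300  ⇒  S_min = 1393/1200 m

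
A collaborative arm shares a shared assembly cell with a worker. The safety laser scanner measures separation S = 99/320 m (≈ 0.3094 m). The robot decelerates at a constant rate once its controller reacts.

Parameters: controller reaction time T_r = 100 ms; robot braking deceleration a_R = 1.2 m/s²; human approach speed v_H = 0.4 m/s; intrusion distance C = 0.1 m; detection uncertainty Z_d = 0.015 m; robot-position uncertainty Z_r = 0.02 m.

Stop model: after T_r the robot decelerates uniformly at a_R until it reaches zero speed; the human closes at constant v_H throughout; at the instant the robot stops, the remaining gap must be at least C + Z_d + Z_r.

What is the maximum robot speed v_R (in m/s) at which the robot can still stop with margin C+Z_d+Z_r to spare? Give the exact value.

at the boundary: (5/12)·v² + (13/30)·v + (-43/320) = 0
  disc = (13/30)² − 4·(5/12)·(-43/320) = 5929/14400 ; √disc = 77/120
  v_R = (−(13/30) + 77/120) / (2·(5/12)) = 1/4 m/s
check:
braking lasts T_s = (1/4)/(6/5) = 0.2083 s
robot in T_r: 0.2500·0.1000 = 0.0250 m
braking distance = 0.2500²/(2·1.2000) = 0.0260 m
human over T_r+T_s: 0.4000·(0.1000+0.2083) = 0.1233 m
C+Z_d+Z_r = 0.1000+0.0150+0.0200 = 0.1350 m
sum ≈ 0.0250+0.0260+0.1233+0.1350 ≈ 0.3094 m = S ✓

v_R_max = 1/4 m/s = 0.2500 m/s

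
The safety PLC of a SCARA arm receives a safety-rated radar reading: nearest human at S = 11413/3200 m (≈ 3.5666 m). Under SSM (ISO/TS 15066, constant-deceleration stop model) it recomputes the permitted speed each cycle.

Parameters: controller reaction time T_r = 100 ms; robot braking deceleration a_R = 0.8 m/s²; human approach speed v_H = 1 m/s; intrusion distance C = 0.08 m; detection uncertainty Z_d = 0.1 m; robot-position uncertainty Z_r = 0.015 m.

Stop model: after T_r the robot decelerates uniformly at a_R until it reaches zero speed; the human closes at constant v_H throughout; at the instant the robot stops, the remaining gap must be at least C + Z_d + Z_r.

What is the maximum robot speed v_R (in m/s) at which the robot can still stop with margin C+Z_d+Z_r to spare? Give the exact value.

v_R_max = 29/20 m/s = 1.4500 m/s

collect terms ⇒ (5/8)·v_R² + (27/20)·v_R + (-10469/3200) = 0
  disc = (27/20)² − 4·(5/8)·(-10469/3200) = 64009/6400 ; √disc = 253/80
  v_R = (−(27/20) + 253/80) / (2·(5/8)) = 29/20 m/s
check:
T_s = v_R/a_R = (29/20)/(4/5) = 1.8125 s
reaction-phase robot travel = 1.4500·0.1000 = 0.1450 m
braking distance = 1.4500²/(2·0.8000) = 1.3141 m
person approaches 1.0000·(0.1000+1.8125) = 1.9125 m
margins: 0.0800+0.1000+0.0150 = 0.1950 m
sum ≈ 0.1450+1.3141+1.9125+0.1950 ≈ 3.5666 m = S ✓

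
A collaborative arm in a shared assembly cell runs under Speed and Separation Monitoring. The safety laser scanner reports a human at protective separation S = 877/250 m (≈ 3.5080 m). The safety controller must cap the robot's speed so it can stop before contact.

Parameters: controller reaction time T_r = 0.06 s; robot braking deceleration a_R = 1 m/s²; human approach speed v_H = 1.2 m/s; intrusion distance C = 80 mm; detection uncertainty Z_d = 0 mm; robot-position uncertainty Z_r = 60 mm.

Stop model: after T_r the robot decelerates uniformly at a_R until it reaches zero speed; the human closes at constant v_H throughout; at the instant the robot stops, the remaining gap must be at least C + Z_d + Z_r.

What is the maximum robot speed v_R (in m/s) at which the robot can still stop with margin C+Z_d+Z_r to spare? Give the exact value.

quadratic (1/2)·v² + (63/50)·v + (-412/125) = 0
  disc = (63/50)² − 4·(1/2)·(-412/125) = 20449/2500 ; √disc = 143/50
  v_R = (−(63/50) + 143/50) / (2·(1/2)) = 8/5 m/s
check:
braking lasts T_s = (8/5)/1 = 1.6000 s
robot in T_r: 1.6000·0.0600 = 0.0960 m
robot covers 1.6000·1.6000 − ½·1.0000·1.6000² = 1.2800 m while stopping
human closes 1.2000·1.6600 = 1.9920 m
margins: 0.0800+0.0000+0.0600 = 0.1400 m
sum ≈ 0.0960+1.2800+1.9920+0.1400 ≈ 3.5080 m = S ✓

v_R_max = 8/5 m/s = 1.6000 m/s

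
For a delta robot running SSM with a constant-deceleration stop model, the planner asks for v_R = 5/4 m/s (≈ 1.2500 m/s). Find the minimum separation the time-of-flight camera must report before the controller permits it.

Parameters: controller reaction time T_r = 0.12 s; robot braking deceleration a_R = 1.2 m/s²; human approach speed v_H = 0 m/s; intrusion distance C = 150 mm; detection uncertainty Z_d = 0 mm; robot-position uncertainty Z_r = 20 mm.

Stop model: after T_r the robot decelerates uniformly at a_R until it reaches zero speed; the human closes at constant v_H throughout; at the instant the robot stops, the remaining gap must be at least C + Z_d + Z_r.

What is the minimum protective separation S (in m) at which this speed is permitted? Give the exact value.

braking lasts T_s = (5/4)/(6/5) = 1.0417 s
robot covers v_R·T_r = 1.2500·0.1200 = 0.1500 m before braking
robot under decel: 1.2500²/(2·1.2000) = 0.6510 m
person approaches 0.0000·(0.1200+1.0417) = 0.0000 m
margins: 0.1500+0.0000+0.0200 = 0.1700 m
S_min ≈ 0.1500+0.6510+0.0000+0.1700  ⇒  S_min = 4661/4800 m

S_min = 4661/4800 m = 0.9710 m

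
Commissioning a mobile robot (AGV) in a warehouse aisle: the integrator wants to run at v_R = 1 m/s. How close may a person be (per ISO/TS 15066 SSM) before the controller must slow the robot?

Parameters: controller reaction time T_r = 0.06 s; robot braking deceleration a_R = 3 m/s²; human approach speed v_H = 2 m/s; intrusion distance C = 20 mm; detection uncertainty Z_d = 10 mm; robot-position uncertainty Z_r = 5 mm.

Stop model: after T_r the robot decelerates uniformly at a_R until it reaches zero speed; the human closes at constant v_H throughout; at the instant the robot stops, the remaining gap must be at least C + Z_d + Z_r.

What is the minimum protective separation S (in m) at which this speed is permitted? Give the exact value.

T_s = v_R/a_R = 1/3 = 0.3333 s
robot in T_r: 1.0000·0.0600 = 0.0600 m
robot under decel: 1.0000²/(2·3.0000) = 0.1667 m
human closes 2.0000·0.3933 = 0.7867 m
residual clearance needed = 0.0200+0.0100+0.0050 = 0.0350 m
S_min ≈ 0.0600+0.1667+0.7867+0.0350  ⇒  S_min = 629/600 m

S_min = 629/600 m = 1.0483 m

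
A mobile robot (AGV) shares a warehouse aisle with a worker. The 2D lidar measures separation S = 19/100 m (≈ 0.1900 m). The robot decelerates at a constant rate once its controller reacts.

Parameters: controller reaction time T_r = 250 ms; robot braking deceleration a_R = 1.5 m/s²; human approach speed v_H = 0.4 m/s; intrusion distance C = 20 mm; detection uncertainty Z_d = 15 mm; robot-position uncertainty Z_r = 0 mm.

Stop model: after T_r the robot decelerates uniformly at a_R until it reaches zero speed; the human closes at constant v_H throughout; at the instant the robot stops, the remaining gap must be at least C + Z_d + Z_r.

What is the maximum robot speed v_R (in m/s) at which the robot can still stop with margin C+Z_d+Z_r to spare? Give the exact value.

v_R_max = 1/10 m/s = 0.1000 m/s

at the boundary: (1/3)·v² + (31/60)·v + (-11/200) = 0
  disc = (31/60)² − 4·(1/3)·(-11/200) = 49/144 ; √disc = 7/12
  v_R = (−(31/60) + 7/12) / (2·(1/3)) = 1/10 m/s
check:
T_s = v_R/a_R = (1/10)/(3/2) = 0.0667 s
robot in T_r: 0.1000·0.2500 = 0.0250 m
braking distance = 0.1000²/(2·1.5000) = 0.0033 m
human closes 0.4000·0.3167 = 0.1267 m
C+Z_d+Z_r = 0.0200+0.0150+0.0000 = 0.0350 m
sum ≈ 0.0250+0.0033+0.1267+0.0350 ≈ 0.1900 m = S ✓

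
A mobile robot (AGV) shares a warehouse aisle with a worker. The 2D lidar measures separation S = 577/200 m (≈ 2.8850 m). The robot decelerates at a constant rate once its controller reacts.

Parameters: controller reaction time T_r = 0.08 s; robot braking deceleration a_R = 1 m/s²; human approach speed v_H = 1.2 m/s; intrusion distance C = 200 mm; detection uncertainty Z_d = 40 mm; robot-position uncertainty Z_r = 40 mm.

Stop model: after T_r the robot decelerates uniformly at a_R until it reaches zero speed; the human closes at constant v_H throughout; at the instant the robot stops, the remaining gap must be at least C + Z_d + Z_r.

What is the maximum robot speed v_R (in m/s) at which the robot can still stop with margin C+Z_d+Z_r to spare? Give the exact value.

v_R_max = 13/10 m/s = 1.3000 m/s

at the boundary: (1/2)·v² + (32/25)·v + (-2509/1000) = 0
  disc = (32/25)² − 4·(1/2)·(-2509/1000) = 16641/2500 ; √disc = 129/50
  v_R = (−(32/25) + 129/50) / (2·(1/2)) = 13/10 m/s
check:
T_s = v_R/a_R = (13/10)/1 = 1.3000 s
reaction-phase robot travel = 1.3000·0.0800 = 0.1040 m
robot under decel: 1.3000²/(2·1.0000) = 0.8450 m
human closes 1.2000·1.3800 = 1.6560 m
margins: 0.2000+0.0400+0.0400 = 0.2800 m
sum ≈ 0.1040+0.8450+1.6560+0.2800 ≈ 2.8850 m = S ✓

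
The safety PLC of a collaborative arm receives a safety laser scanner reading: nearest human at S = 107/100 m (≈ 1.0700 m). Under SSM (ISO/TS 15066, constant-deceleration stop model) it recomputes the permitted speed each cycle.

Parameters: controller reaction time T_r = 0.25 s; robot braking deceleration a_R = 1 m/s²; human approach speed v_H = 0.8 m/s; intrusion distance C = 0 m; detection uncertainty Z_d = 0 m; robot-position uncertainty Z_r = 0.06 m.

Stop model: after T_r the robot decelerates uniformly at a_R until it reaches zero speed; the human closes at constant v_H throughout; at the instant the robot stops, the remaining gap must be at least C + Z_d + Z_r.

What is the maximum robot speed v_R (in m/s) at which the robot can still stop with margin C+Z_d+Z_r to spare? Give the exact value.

collect terms ⇒ (1/2)·v_R² + (21/20)·v_R + (-81/100) = 0
  disc = (21/20)² − 4·(1/2)·(-81/100) = 1089/400 ; √disc = 33/20
  v_R = (−(21/20) + 33/20) / (2·(1/2)) = 3/5 m/s
check:
T_s = v_R/a_R = (3/5)/1 = 0.6000 s
reaction-phase robot travel = 0.6000·0.2500 = 0.1500 m
robot under decel: 0.6000²/(2·1.0000) = 0.1800 m
human closes 0.8000·0.8500 = 0.6800 m
residual clearance needed = 0.0000+0.0000+0.0600 = 0.0600 m
sum ≈ 0.1500+0.1800+0.6800+0.0600 ≈ 1.0700 m = S ✓

v_R_max = 3/5 m/s = 0.6000 m/s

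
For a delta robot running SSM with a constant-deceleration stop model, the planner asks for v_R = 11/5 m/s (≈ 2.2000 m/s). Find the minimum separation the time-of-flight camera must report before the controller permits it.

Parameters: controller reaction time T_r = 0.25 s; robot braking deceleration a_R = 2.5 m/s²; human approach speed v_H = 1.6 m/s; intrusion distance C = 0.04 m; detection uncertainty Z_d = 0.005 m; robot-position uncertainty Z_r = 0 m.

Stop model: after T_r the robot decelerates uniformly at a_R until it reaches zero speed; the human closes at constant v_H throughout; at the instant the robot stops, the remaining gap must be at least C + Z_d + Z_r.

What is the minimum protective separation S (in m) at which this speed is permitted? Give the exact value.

S_min = 3371/1000 m = 3.3710 m

T_s = v_R/a_R = (11/5)/(5/2) = 0.8800 s
reaction-phase robot travel = 2.2000·0.2500 = 0.5500 m
braking distance = 2.2000²/(2·2.5000) = 0.9680 m
human over T_r+T_s: 1.6000·(0.2500+0.8800) = 1.8080 m
margins: 0.0400+0.0050+0.0000 = 0.0450 m
S_min ≈ 0.5500+0.9680+1.8080+0.0450  ⇒  S_min = 3371/1000 m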